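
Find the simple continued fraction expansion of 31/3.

[10; 3]

Run the Euclidean algorithm on 31 and 3; the successive quotients are the partial quotients a_0, a_1, ... (each step inverts the fractional part left over by the previous one):
  31 = 10*3 + 1, so a_0 = 10.
  3 = 3*1 + 0, so a_1 = 3.
The remainder reaches 0 after 2 divisions, so the expansion has 2 partial quotients, read off in order.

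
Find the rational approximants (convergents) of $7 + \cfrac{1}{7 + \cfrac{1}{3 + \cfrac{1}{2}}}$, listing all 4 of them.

7/1, 50/7, 157/22, 364/51

Using the convergent recurrence p_i = a_i*p_{i-1} + p_{i-2}, q_i = a_i*q_{i-1} + q_{i-2} with p_{-2}=0, p_{-1}=1, q_{-2}=1, q_{-1}=0:
  i=0: a_0=7, p_0 = 7*1 + 0 = 7, q_0 = 7*0 + 1 = 1.
  i=1: a_1=7, p_1 = 7*7 + 1 = 50, q_1 = 7*1 + 0 = 7.
  i=2: a_2=3, p_2 = 3*50 + 7 = 157, q_2 = 3*7 + 1 = 22.
  i=3: a_3=2, p_3 = 2*157 + 50 = 364, q_3 = 2*22 + 7 = 51.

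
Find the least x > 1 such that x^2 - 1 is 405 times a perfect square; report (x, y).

First expand sqrt(405) as a continued fraction. With x_i = (sqrt(405) + m_i)/d_i and (m_0, d_0) = (0, 1): a_0 = floor(sqrt(405)) = 20, since 20^2 = 400 <= 405 < 441 = 21^2.
Iterate m_{i+1} = d_i*a_i - m_i, d_{i+1} = (405 - m_{i+1}^2)/d_i, a_{i+1} = floor((a_0 + m_{i+1})/d_{i+1}):
  m_1 = 1*20 - 0 = 20, d_1 = (405 - 20^2)/1 = 5/1 = 5, a_1 = floor((20 + 20)/5) = 8.
  m_2 = 5*8 - 20 = 20, d_2 = (405 - 20^2)/5 = 5/5 = 1, a_2 = floor((20 + 20)/1) = 40.
  m_3 = 1*40 - 20 = 20, d_3 = (405 - 20^2)/1 = 5/1 = 5: (m_3, d_3) = (m_1, d_1) = (20, 5), so from here the quotients repeat a_1, a_2; the period length is 2.
So sqrt(405) = [20; (8, 40)] with period length k = 2.
k is even, so the fundamental solution of x^2 - 405y^2 = 1 is (p_{k-1}, q_{k-1}) = (p_1, q_1); compute convergents through index 1.
Convergents (p_i = a_i*p_{i-1} + p_{i-2}, q_i = a_i*q_{i-1} + q_{i-2} with p_{-2}=0, p_{-1}=1, q_{-2}=1, q_{-1}=0):
  i=0: a_0=20, p_0 = 20*1 + 0 = 20, q_0 = 20*0 + 1 = 1.
  i=1: a_1=8, p_1 = 8*20 + 1 = 161, q_1 = 8*1 + 0 = 8.
Check: 161^2 - 405*8^2 = 25921 - 25920 = 1, so (x, y) = (161, 8) solves the equation, and by the theorem it is the least positive solution.

(x, y) = (161, 8)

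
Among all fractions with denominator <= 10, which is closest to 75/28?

Expand x = 75/28 as a continued fraction with the Euclidean algorithm:
  75 = 2*28 + 19, so a_0 = 2.
  28 = 1*19 + 9, so a_1 = 1.
  19 = 2*9 + 1, so a_2 = 2.
  9 = 9*1 + 0, so a_3 = 9.
so x = [2; 1, 2, 9].
Convergents (p_i = a_i*p_{i-1} + p_{i-2}, q_i = a_i*q_{i-1} + q_{i-2} with p_{-2}=0, p_{-1}=1, q_{-2}=1, q_{-1}=0), until the denominator exceeds 10:
  i=0: a_0=2, p_0 = 2*1 + 0 = 2, q_0 = 2*0 + 1 = 1.
  i=1: a_1=1, p_1 = 1*2 + 1 = 3, q_1 = 1*1 + 0 = 1.
  i=2: a_2=2, p_2 = 2*3 + 2 = 8, q_2 = 2*1 + 1 = 3.
  i=3: a_3=9, p_3 = 9*8 + 3 = 75, q_3 = 9*3 + 1 = 28.
q_3 = 28 > 10, so the last convergent with denominator <= 10 is p_2/q_2 = 8/3.
The closest fraction with denominator <= 10 is either p_2/q_2 or the intermediate fraction (k*p_2 + p_1)/(k*q_2 + q_1) with the largest k >= 1 whose denominator stays <= 10; these approach x as k grows, and every other convergent or intermediate fraction in range is farther away.
Largest k: floor((10 - q_1)/q_2) = floor((10 - 1)/3) = 3.
That gives (3*8 + 3)/(3*3 + 1) = 27/10.
Compare the errors: |x - 8/3| = |75*3 - 8*28|/(28*3) = 1/84, and |x - 27/10| = |75*10 - 27*28|/(28*10) = 6/280.
Cross-multiplying, 1*280 = 280 < 504 = 6*84, so 1/84 is smaller: the convergent 8/3 is closer to x than 27/10.

8/3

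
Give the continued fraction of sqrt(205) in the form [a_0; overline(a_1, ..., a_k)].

[14; overline(3, 6, 1, 4, 1, 6, 3, 28)]

Write x_i = (sqrt(205) + m_i)/d_i with (m_0, d_0) = (0, 1). a_0 = floor(sqrt(205)) = 14, since 14^2 = 196 <= 205 < 225 = 15^2.
Iterate m_{i+1} = d_i*a_i - m_i, d_{i+1} = (205 - m_{i+1}^2)/d_i, a_{i+1} = floor((a_0 + m_{i+1})/d_{i+1}):
  m_1 = 1*14 - 0 = 14, d_1 = (205 - 14^2)/1 = 9/1 = 9, a_1 = floor((14 + 14)/9) = 3.
  m_2 = 9*3 - 14 = 13, d_2 = (205 - 13^2)/9 = 36/9 = 4, a_2 = floor((14 + 13)/4) = 6.
  m_3 = 4*6 - 13 = 11, d_3 = (205 - 11^2)/4 = 84/4 = 21, a_3 = floor((14 + 11)/21) = 1.
  m_4 = 21*1 - 11 = 10, d_4 = (205 - 10^2)/21 = 105/21 = 5, a_4 = floor((14 + 10)/5) = 4.
  m_5 = 5*4 - 10 = 10, d_5 = (205 - 10^2)/5 = 105/5 = 21, a_5 = floor((14 + 10)/21) = 1.
  m_6 = 21*1 - 10 = 11, d_6 = (205 - 11^2)/21 = 84/21 = 4, a_6 = floor((14 + 11)/4) = 6.
  m_7 = 4*6 - 11 = 13, d_7 = (205 - 13^2)/4 = 36/4 = 9, a_7 = floor((14 + 13)/9) = 3.
  m_8 = 9*3 - 13 = 14, d_8 = (205 - 14^2)/9 = 9/9 = 1, a_8 = floor((14 + 14)/1) = 28.
  m_9 = 1*28 - 14 = 14, d_9 = (205 - 14^2)/1 = 9/1 = 9: (m_9, d_9) = (m_1, d_1) = (14, 9), so from here the quotients repeat a_1, ..., a_8; the period length is 8.
Hence the expansion of sqrt(205) is a_0 = 14 followed by the repeating block 3, 6, 1, 4, 1, 6, 3, 28 (period 8).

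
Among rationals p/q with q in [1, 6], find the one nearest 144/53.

Expand x = 144/53 as a continued fraction with the Euclidean algorithm:
  144 = 2*53 + 38, so a_0 = 2.
  53 = 1*38 + 15, so a_1 = 1.
  38 = 2*15 + 8, so a_2 = 2.
  15 = 1*8 + 7, so a_3 = 1.
  8 = 1*7 + 1, so a_4 = 1.
  7 = 7*1 + 0, so a_5 = 7.
so x = [2; 1, 2, 1, 1, 7].
Convergents (p_i = a_i*p_{i-1} + p_{i-2}, q_i = a_i*q_{i-1} + q_{i-2} with p_{-2}=0, p_{-1}=1, q_{-2}=1, q_{-1}=0), until the denominator exceeds 6:
  i=0: a_0=2, p_0 = 2*1 + 0 = 2, q_0 = 2*0 + 1 = 1.
  i=1: a_1=1, p_1 = 1*2 + 1 = 3, q_1 = 1*1 + 0 = 1.
  i=2: a_2=2, p_2 = 2*3 + 2 = 8, q_2 = 2*1 + 1 = 3.
  i=3: a_3=1, p_3 = 1*8 + 3 = 11, q_3 = 1*3 + 1 = 4.
  i=4: a_4=1, p_4 = 1*11 + 8 = 19, q_4 = 1*4 + 3 = 7.
q_4 = 7 > 6, so the last convergent with denominator <= 6 is p_3/q_3 = 11/4.
The closest fraction with denominator <= 6 is either p_3/q_3 or the intermediate fraction (k*p_3 + p_2)/(k*q_3 + q_2) with the largest k >= 1 whose denominator stays <= 6; these approach x as k grows, and every other convergent or intermediate fraction in range is farther away.
Largest k: floor((6 - q_2)/q_3) = floor((6 - 3)/4) = 0.
Since k = 0, no intermediate fraction beyond p_3/q_3 has denominator <= 6, so the convergent 11/4 is the closest (its error is |144*4 - 11*53|/(53*4) = 7/212).

11/4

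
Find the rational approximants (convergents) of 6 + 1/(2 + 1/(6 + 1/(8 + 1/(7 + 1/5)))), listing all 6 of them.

Using the convergent recurrence p_i = a_i*p_{i-1} + p_{i-2}, q_i = a_i*q_{i-1} + q_{i-2} with p_{-2}=0, p_{-1}=1, q_{-2}=1, q_{-1}=0:
  i=0: a_0=6, p_0 = 6*1 + 0 = 6, q_0 = 6*0 + 1 = 1.
  i=1: a_1=2, p_1 = 2*6 + 1 = 13, q_1 = 2*1 + 0 = 2.
  i=2: a_2=6, p_2 = 6*13 + 6 = 84, q_2 = 6*2 + 1 = 13.
  i=3: a_3=8, p_3 = 8*84 + 13 = 685, q_3 = 8*13 + 2 = 106.
  i=4: a_4=7, p_4 = 7*685 + 84 = 4879, q_4 = 7*106 + 13 = 755.
  i=5: a_5=5, p_5 = 5*4879 + 685 = 25080, q_5 = 5*755 + 106 = 3881.

6/1, 13/2, 84/13, 685/106, 4879/755, 25080/3881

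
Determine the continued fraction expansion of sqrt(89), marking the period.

[9; (2, 3, 3, 2, 18)]

Write x_i = (sqrt(89) + m_i)/d_i with (m_0, d_0) = (0, 1). a_0 = floor(sqrt(89)) = 9, since 9^2 = 81 <= 89 < 100 = 10^2.
Iterate m_{i+1} = d_i*a_i - m_i, d_{i+1} = (89 - m_{i+1}^2)/d_i, a_{i+1} = floor((a_0 + m_{i+1})/d_{i+1}):
  m_1 = 1*9 - 0 = 9, d_1 = (89 - 9^2)/1 = 8/1 = 8, a_1 = floor((9 + 9)/8) = 2.
  m_2 = 8*2 - 9 = 7, d_2 = (89 - 7^2)/8 = 40/8 = 5, a_2 = floor((9 + 7)/5) = 3.
  m_3 = 5*3 - 7 = 8, d_3 = (89 - 8^2)/5 = 25/5 = 5, a_3 = floor((9 + 8)/5) = 3.
  m_4 = 5*3 - 8 = 7, d_4 = (89 - 7^2)/5 = 40/5 = 8, a_4 = floor((9 + 7)/8) = 2.
  m_5 = 8*2 - 7 = 9, d_5 = (89 - 9^2)/8 = 8/8 = 1, a_5 = floor((9 + 9)/1) = 18.
  m_6 = 1*18 - 9 = 9, d_6 = (89 - 9^2)/1 = 8/1 = 8: (m_6, d_6) = (m_1, d_1) = (9, 8), so from here the quotients repeat a_1, ..., a_5; the period length is 5.
Hence the expansion of sqrt(89) is a_0 = 9 followed by the repeating block 2, 3, 3, 2, 18 (period 5).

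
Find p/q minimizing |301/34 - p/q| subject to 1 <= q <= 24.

177/20

Expand x = 301/34 as a continued fraction with the Euclidean algorithm:
  301 = 8*34 + 29, so a_0 = 8.
  34 = 1*29 + 5, so a_1 = 1.
  29 = 5*5 + 4, so a_2 = 5.
  5 = 1*4 + 1, so a_3 = 1.
  4 = 4*1 + 0, so a_4 = 4.
so x = [8; 1, 5, 1, 4].
Convergents (p_i = a_i*p_{i-1} + p_{i-2}, q_i = a_i*q_{i-1} + q_{i-2} with p_{-2}=0, p_{-1}=1, q_{-2}=1, q_{-1}=0), until the denominator exceeds 24:
  i=0: a_0=8, p_0 = 8*1 + 0 = 8, q_0 = 8*0 + 1 = 1.
  i=1: a_1=1, p_1 = 1*8 + 1 = 9, q_1 = 1*1 + 0 = 1.
  i=2: a_2=5, p_2 = 5*9 + 8 = 53, q_2 = 5*1 + 1 = 6.
  i=3: a_3=1, p_3 = 1*53 + 9 = 62, q_3 = 1*6 + 1 = 7.
  i=4: a_4=4, p_4 = 4*62 + 53 = 301, q_4 = 4*7 + 6 = 34.
q_4 = 34 > 24, so the last convergent with denominator <= 24 is p_3/q_3 = 62/7.
The closest fraction with denominator <= 24 is either p_3/q_3 or the intermediate fraction (k*p_3 + p_2)/(k*q_3 + q_2) with the largest k >= 1 whose denominator stays <= 24; these approach x as k grows, and every other convergent or intermediate fraction in range is farther away.
Largest k: floor((24 - q_2)/q_3) = floor((24 - 6)/7) = 2.
That gives (2*62 + 53)/(2*7 + 6) = 177/20.
Compare the errors: |x - 62/7| = |301*7 - 62*34|/(34*7) = 1/238, and |x - 177/20| = |301*20 - 177*34|/(34*20) = 2/680.
Cross-multiplying, 2*238 = 476 < 680 = 1*680, so 2/680 is smaller: the intermediate fraction 177/20 is closer to x than 62/7.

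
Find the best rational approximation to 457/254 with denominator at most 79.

9/5

Expand x = 457/254 as a continued fraction with the Euclidean algorithm:
  457 = 1*254 + 203, so a_0 = 1.
  254 = 1*203 + 51, so a_1 = 1.
  203 = 3*51 + 50, so a_2 = 3.
  51 = 1*50 + 1, so a_3 = 1.
  50 = 50*1 + 0, so a_4 = 50.
so x = [1; 1, 3, 1, 50].
Convergents (p_i = a_i*p_{i-1} + p_{i-2}, q_i = a_i*q_{i-1} + q_{i-2} with p_{-2}=0, p_{-1}=1, q_{-2}=1, q_{-1}=0), until the denominator exceeds 79:
  i=0: a_0=1, p_0 = 1*1 + 0 = 1, q_0 = 1*0 + 1 = 1.
  i=1: a_1=1, p_1 = 1*1 + 1 = 2, q_1 = 1*1 + 0 = 1.
  i=2: a_2=3, p_2 = 3*2 + 1 = 7, q_2 = 3*1 + 1 = 4.
  i=3: a_3=1, p_3 = 1*7 + 2 = 9, q_3 = 1*4 + 1 = 5.
  i=4: a_4=50, p_4 = 50*9 + 7 = 457, q_4 = 50*5 + 4 = 254.
q_4 = 254 > 79, so the last convergent with denominator <= 79 is p_3/q_3 = 9/5.
The closest fraction with denominator <= 79 is either p_3/q_3 or the intermediate fraction (k*p_3 + p_2)/(k*q_3 + q_2) with the largest k >= 1 whose denominator stays <= 79; these approach x as k grows, and every other convergent or intermediate fraction in range is farther away.
Largest k: floor((79 - q_2)/q_3) = floor((79 - 4)/5) = 15.
That gives (15*9 + 7)/(15*5 + 4) = 142/79.
Compare the errors: |x - 9/5| = |457*5 - 9*254|/(254*5) = 1/1270, and |x - 142/79| = |457*79 - 142*254|/(254*79) = 35/20066.
Cross-multiplying, 1*20066 = 20066 < 44450 = 35*1270, so 1/1270 is smaller: the convergent 9/5 is closer to x than 142/79.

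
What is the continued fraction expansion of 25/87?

Run the Euclidean algorithm on 25 and 87; the successive quotients are the partial quotients a_0, a_1, ... (each step inverts the fractional part left over by the previous one):
  25 = 0*87 + 25, so a_0 = 0.
  87 = 3*25 + 12, so a_1 = 3.
  25 = 2*12 + 1, so a_2 = 2.
  12 = 12*1 + 0, so a_3 = 12.
The remainder reaches 0 after 4 divisions, so the expansion has 4 partial quotients, read off in order.

[0; 3, 2, 12]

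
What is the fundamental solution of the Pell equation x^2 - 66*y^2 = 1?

(x, y) = (65, 8)

First expand sqrt(66) as a continued fraction. With x_i = (sqrt(66) + m_i)/d_i and (m_0, d_0) = (0, 1): a_0 = floor(sqrt(66)) = 8, since 8^2 = 64 <= 66 < 81 = 9^2.
Iterate m_{i+1} = d_i*a_i - m_i, d_{i+1} = (66 - m_{i+1}^2)/d_i, a_{i+1} = floor((a_0 + m_{i+1})/d_{i+1}):
  m_1 = 1*8 - 0 = 8, d_1 = (66 - 8^2)/1 = 2/1 = 2, a_1 = floor((8 + 8)/2) = 8.
  m_2 = 2*8 - 8 = 8, d_2 = (66 - 8^2)/2 = 2/2 = 1, a_2 = floor((8 + 8)/1) = 16.
  m_3 = 1*16 - 8 = 8, d_3 = (66 - 8^2)/1 = 2/1 = 2: (m_3, d_3) = (m_1, d_1) = (8, 2), so from here the quotients repeat a_1, a_2; the period length is 2.
So sqrt(66) = [8; (8, 16)] with period length k = 2.
k is even, so the fundamental solution of x^2 - 66y^2 = 1 is (p_{k-1}, q_{k-1}) = (p_1, q_1); compute convergents through index 1.
Convergents (p_i = a_i*p_{i-1} + p_{i-2}, q_i = a_i*q_{i-1} + q_{i-2} with p_{-2}=0, p_{-1}=1, q_{-2}=1, q_{-1}=0):
  i=0: a_0=8, p_0 = 8*1 + 0 = 8, q_0 = 8*0 + 1 = 1.
  i=1: a_1=8, p_1 = 8*8 + 1 = 65, q_1 = 8*1 + 0 = 8.
Check: 65^2 - 66*8^2 = 4225 - 4224 = 1, so (x, y) = (65, 8) solves the equation, and by the theorem it is the least positive solution.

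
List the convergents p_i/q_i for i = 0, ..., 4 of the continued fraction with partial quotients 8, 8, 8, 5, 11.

8/1, 65/8, 528/65, 2705/333, 30283/3728

Using the convergent recurrence p_i = a_i*p_{i-1} + p_{i-2}, q_i = a_i*q_{i-1} + q_{i-2} with p_{-2}=0, p_{-1}=1, q_{-2}=1, q_{-1}=0:
  i=0: a_0=8, p_0 = 8*1 + 0 = 8, q_0 = 8*0 + 1 = 1.
  i=1: a_1=8, p_1 = 8*8 + 1 = 65, q_1 = 8*1 + 0 = 8.
  i=2: a_2=8, p_2 = 8*65 + 8 = 528, q_2 = 8*8 + 1 = 65.
  i=3: a_3=5, p_3 = 5*528 + 65 = 2705, q_3 = 5*65 + 8 = 333.
  i=4: a_4=11, p_4 = 11*2705 + 528 = 30283, q_4 = 11*333 + 65 = 3728.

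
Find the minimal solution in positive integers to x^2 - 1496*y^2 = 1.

First expand sqrt(1496) as a continued fraction. With x_i = (sqrt(1496) + m_i)/d_i and (m_0, d_0) = (0, 1): a_0 = floor(sqrt(1496)) = 38, since 38^2 = 1444 <= 1496 < 1521 = 39^2.
Iterate m_{i+1} = d_i*a_i - m_i, d_{i+1} = (1496 - m_{i+1}^2)/d_i, a_{i+1} = floor((a_0 + m_{i+1})/d_{i+1}):
  m_1 = 1*38 - 0 = 38, d_1 = (1496 - 38^2)/1 = 52/1 = 52, a_1 = floor((38 + 38)/52) = 1.
  m_2 = 52*1 - 38 = 14, d_2 = (1496 - 14^2)/52 = 1300/52 = 25, a_2 = floor((38 + 14)/25) = 2.
  m_3 = 25*2 - 14 = 36, d_3 = (1496 - 36^2)/25 = 200/25 = 8, a_3 = floor((38 + 36)/8) = 9.
  m_4 = 8*9 - 36 = 36, d_4 = (1496 - 36^2)/8 = 200/8 = 25, a_4 = floor((38 + 36)/25) = 2.
  m_5 = 25*2 - 36 = 14, d_5 = (1496 - 14^2)/25 = 1300/25 = 52, a_5 = floor((38 + 14)/52) = 1.
  m_6 = 52*1 - 14 = 38, d_6 = (1496 - 38^2)/52 = 52/52 = 1, a_6 = floor((38 + 38)/1) = 76.
  m_7 = 1*76 - 38 = 38, d_7 = (1496 - 38^2)/1 = 52/1 = 52: (m_7, d_7) = (m_1, d_1) = (38, 52), so from here the quotients repeat a_1, ..., a_6; the period length is 6.
So sqrt(1496) = [38; (1, 2, 9, 2, 1, 76)] with period length k = 6.
k is even, so the fundamental solution of x^2 - 1496y^2 = 1 is (p_{k-1}, q_{k-1}) = (p_5, q_5); compute convergents through index 5.
Convergents (p_i = a_i*p_{i-1} + p_{i-2}, q_i = a_i*q_{i-1} + q_{i-2} with p_{-2}=0, p_{-1}=1, q_{-2}=1, q_{-1}=0):
  i=0: a_0=38, p_0 = 38*1 + 0 = 38, q_0 = 38*0 + 1 = 1.
  i=1: a_1=1, p_1 = 1*38 + 1 = 39, q_1 = 1*1 + 0 = 1.
  i=2: a_2=2, p_2 = 2*39 + 38 = 116, q_2 = 2*1 + 1 = 3.
  i=3: a_3=9, p_3 = 9*116 + 39 = 1083, q_3 = 9*3 + 1 = 28.
  i=4: a_4=2, p_4 = 2*1083 + 116 = 2282, q_4 = 2*28 + 3 = 59.
  i=5: a_5=1, p_5 = 1*2282 + 1083 = 3365, q_5 = 1*59 + 28 = 87.
Check: 3365^2 - 1496*87^2 = 11323225 - 11323224 = 1, so (x, y) = (3365, 87) solves the equation, and by the theorem it is the least positive solution.

(x, y) = (3365, 87)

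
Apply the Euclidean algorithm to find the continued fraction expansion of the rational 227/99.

Run the Euclidean algorithm on 227 and 99; the successive quotients are the partial quotients a_0, a_1, ... (each step inverts the fractional part left over by the previous one):
  227 = 2*99 + 29, so a_0 = 2.
  99 = 3*29 + 12, so a_1 = 3.
  29 = 2*12 + 5, so a_2 = 2.
  12 = 2*5 + 2, so a_3 = 2.
  5 = 2*2 + 1, so a_4 = 2.
  2 = 2*1 + 0, so a_5 = 2.
The remainder reaches 0 after 6 divisions, so the expansion has 6 partial quotients, read off in order.

[2; 3, 2, 2, 2, 2]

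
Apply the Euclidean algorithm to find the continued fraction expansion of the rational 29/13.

[2; 4, 3]

Run the Euclidean algorithm on 29 and 13; the successive quotients are the partial quotients a_0, a_1, ... (each step inverts the fractional part left over by the previous one):
  29 = 2*13 + 3, so a_0 = 2.
  13 = 4*3 + 1, so a_1 = 4.
  3 = 3*1 + 0, so a_2 = 3.
The remainder reaches 0 after 3 divisions, so the expansion has 3 partial quotients, read off in order.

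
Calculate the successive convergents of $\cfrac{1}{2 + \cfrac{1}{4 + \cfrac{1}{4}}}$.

Using the convergent recurrence p_i = a_i*p_{i-1} + p_{i-2}, q_i = a_i*q_{i-1} + q_{i-2} with p_{-2}=0, p_{-1}=1, q_{-2}=1, q_{-1}=0:
  i=0: a_0=0, p_0 = 0*1 + 0 = 0, q_0 = 0*0 + 1 = 1.
  i=1: a_1=2, p_1 = 2*0 + 1 = 1, q_1 = 2*1 + 0 = 2.
  i=2: a_2=4, p_2 = 4*1 + 0 = 4, q_2 = 4*2 + 1 = 9.
  i=3: a_3=4, p_3 = 4*4 + 1 = 17, q_3 = 4*9 + 2 = 38.

0/1, 1/2, 4/9, 17/38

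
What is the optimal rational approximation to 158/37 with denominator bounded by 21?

Expand x = 158/37 as a continued fraction with the Euclidean algorithm:
  158 = 4*37 + 10, so a_0 = 4.
  37 = 3*10 + 7, so a_1 = 3.
  10 = 1*7 + 3, so a_2 = 1.
  7 = 2*3 + 1, so a_3 = 2.
  3 = 3*1 + 0, so a_4 = 3.
so x = [4; 3, 1, 2, 3].
Convergents (p_i = a_i*p_{i-1} + p_{i-2}, q_i = a_i*q_{i-1} + q_{i-2} with p_{-2}=0, p_{-1}=1, q_{-2}=1, q_{-1}=0), until the denominator exceeds 21:
  i=0: a_0=4, p_0 = 4*1 + 0 = 4, q_0 = 4*0 + 1 = 1.
  i=1: a_1=3, p_1 = 3*4 + 1 = 13, q_1 = 3*1 + 0 = 3.
  i=2: a_2=1, p_2 = 1*13 + 4 = 17, q_2 = 1*3 + 1 = 4.
  i=3: a_3=2, p_3 = 2*17 + 13 = 47, q_3 = 2*4 + 3 = 11.
  i=4: a_4=3, p_4 = 3*47 + 17 = 158, q_4 = 3*11 + 4 = 37.
q_4 = 37 > 21, so the last convergent with denominator <= 21 is p_3/q_3 = 47/11.
The closest fraction with denominator <= 21 is either p_3/q_3 or the intermediate fraction (k*p_3 + p_2)/(k*q_3 + q_2) with the largest k >= 1 whose denominator stays <= 21; these approach x as k grows, and every other convergent or intermediate fraction in range is farther away.
Largest k: floor((21 - q_2)/q_3) = floor((21 - 4)/11) = 1.
That gives (1*47 + 17)/(1*11 + 4) = 64/15.
Compare the errors: |x - 47/11| = |158*11 - 47*37|/(37*11) = 1/407, and |x - 64/15| = |158*15 - 64*37|/(37*15) = 2/555.
Cross-multiplying, 1*555 = 555 < 814 = 2*407, so 1/407 is smaller: the convergent 47/11 is closer to x than 64/15.

47/11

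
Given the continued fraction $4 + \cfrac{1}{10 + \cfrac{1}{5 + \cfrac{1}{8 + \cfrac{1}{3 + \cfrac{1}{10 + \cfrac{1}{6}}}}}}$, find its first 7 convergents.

Using the convergent recurrence p_i = a_i*p_{i-1} + p_{i-2}, q_i = a_i*q_{i-1} + q_{i-2} with p_{-2}=0, p_{-1}=1, q_{-2}=1, q_{-1}=0:
  i=0: a_0=4, p_0 = 4*1 + 0 = 4, q_0 = 4*0 + 1 = 1.
  i=1: a_1=10, p_1 = 10*4 + 1 = 41, q_1 = 10*1 + 0 = 10.
  i=2: a_2=5, p_2 = 5*41 + 4 = 209, q_2 = 5*10 + 1 = 51.
  i=3: a_3=8, p_3 = 8*209 + 41 = 1713, q_3 = 8*51 + 10 = 418.
  i=4: a_4=3, p_4 = 3*1713 + 209 = 5348, q_4 = 3*418 + 51 = 1305.
  i=5: a_5=10, p_5 = 10*5348 + 1713 = 55193, q_5 = 10*1305 + 418 = 13468.
  i=6: a_6=6, p_6 = 6*55193 + 5348 = 336506, q_6 = 6*13468 + 1305 = 82113.

4/1, 41/10, 209/51, 1713/418, 5348/1305, 55193/13468, 336506/82113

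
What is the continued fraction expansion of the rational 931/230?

Run the Euclidean algorithm on 931 and 230; the successive quotients are the partial quotients a_0, a_1, ... (each step inverts the fractional part left over by the previous one):
  931 = 4*230 + 11, so a_0 = 4.
  230 = 20*11 + 10, so a_1 = 20.
  11 = 1*10 + 1, so a_2 = 1.
  10 = 10*1 + 0, so a_3 = 10.
The remainder reaches 0 after 4 divisions, so the expansion has 4 partial quotients, read off in order.

[4; 20, 1, 10]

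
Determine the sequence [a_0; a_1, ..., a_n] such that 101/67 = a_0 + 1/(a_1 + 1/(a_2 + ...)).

Run the Euclidean algorithm on 101 and 67; the successive quotients are the partial quotients a_0, a_1, ... (each step inverts the fractional part left over by the previous one):
  101 = 1*67 + 34, so a_0 = 1.
  67 = 1*34 + 33, so a_1 = 1.
  34 = 1*33 + 1, so a_2 = 1.
  33 = 33*1 + 0, so a_3 = 33.
The remainder reaches 0 after 4 divisions, so the expansion has 4 partial quotients, read off in order.

[1; 1, 1, 33]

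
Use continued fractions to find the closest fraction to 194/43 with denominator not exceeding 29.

131/29

Expand x = 194/43 as a continued fraction with the Euclidean algorithm:
  194 = 4*43 + 22, so a_0 = 4.
  43 = 1*22 + 21, so a_1 = 1.
  22 = 1*21 + 1, so a_2 = 1.
  21 = 21*1 + 0, so a_3 = 21.
so x = [4; 1, 1, 21].
Convergents (p_i = a_i*p_{i-1} + p_{i-2}, q_i = a_i*q_{i-1} + q_{i-2} with p_{-2}=0, p_{-1}=1, q_{-2}=1, q_{-1}=0), until the denominator exceeds 29:
  i=0: a_0=4, p_0 = 4*1 + 0 = 4, q_0 = 4*0 + 1 = 1.
  i=1: a_1=1, p_1 = 1*4 + 1 = 5, q_1 = 1*1 + 0 = 1.
  i=2: a_2=1, p_2 = 1*5 + 4 = 9, q_2 = 1*1 + 1 = 2.
  i=3: a_3=21, p_3 = 21*9 + 5 = 194, q_3 = 21*2 + 1 = 43.
q_3 = 43 > 29, so the last convergent with denominator <= 29 is p_2/q_2 = 9/2.
The closest fraction with denominator <= 29 is either p_2/q_2 or the intermediate fraction (k*p_2 + p_1)/(k*q_2 + q_1) with the largest k >= 1 whose denominator stays <= 29; these approach x as k grows, and every other convergent or intermediate fraction in range is farther away.
Largest k: floor((29 - q_1)/q_2) = floor((29 - 1)/2) = 14.
That gives (14*9 + 5)/(14*2 + 1) = 131/29.
Compare the errors: |x - 9/2| = |194*2 - 9*43|/(43*2) = 1/86, and |x - 131/29| = |194*29 - 131*43|/(43*29) = 7/1247.
Cross-multiplying, 7*86 = 602 < 1247 = 1*1247, so 7/1247 is smaller: the intermediate fraction 131/29 is closer to x than 9/2.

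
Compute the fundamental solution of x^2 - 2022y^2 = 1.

First expand sqrt(2022) as a continued fraction. With x_i = (sqrt(2022) + m_i)/d_i and (m_0, d_0) = (0, 1): a_0 = floor(sqrt(2022)) = 44, since 44^2 = 1936 <= 2022 < 2025 = 45^2.
Iterate m_{i+1} = d_i*a_i - m_i, d_{i+1} = (2022 - m_{i+1}^2)/d_i, a_{i+1} = floor((a_0 + m_{i+1})/d_{i+1}):
  m_1 = 1*44 - 0 = 44, d_1 = (2022 - 44^2)/1 = 86/1 = 86, a_1 = floor((44 + 44)/86) = 1.
  m_2 = 86*1 - 44 = 42, d_2 = (2022 - 42^2)/86 = 258/86 = 3, a_2 = floor((44 + 42)/3) = 28.
  m_3 = 3*28 - 42 = 42, d_3 = (2022 - 42^2)/3 = 258/3 = 86, a_3 = floor((44 + 42)/86) = 1.
  m_4 = 86*1 - 42 = 44, d_4 = (2022 - 44^2)/86 = 86/86 = 1, a_4 = floor((44 + 44)/1) = 88.
  m_5 = 1*88 - 44 = 44, d_5 = (2022 - 44^2)/1 = 86/1 = 86: (m_5, d_5) = (m_1, d_1) = (44, 86), so from here the quotients repeat a_1, ..., a_4; the period length is 4.
So sqrt(2022) = [44; (1, 28, 1, 88)] with period length k = 4.
k is even, so the fundamental solution of x^2 - 2022y^2 = 1 is (p_{k-1}, q_{k-1}) = (p_3, q_3); compute convergents through index 3.
Convergents (p_i = a_i*p_{i-1} + p_{i-2}, q_i = a_i*q_{i-1} + q_{i-2} with p_{-2}=0, p_{-1}=1, q_{-2}=1, q_{-1}=0):
  i=0: a_0=44, p_0 = 44*1 + 0 = 44, q_0 = 44*0 + 1 = 1.
  i=1: a_1=1, p_1 = 1*44 + 1 = 45, q_1 = 1*1 + 0 = 1.
  i=2: a_2=28, p_2 = 28*45 + 44 = 1304, q_2 = 28*1 + 1 = 29.
  i=3: a_3=1, p_3 = 1*1304 + 45 = 1349, q_3 = 1*29 + 1 = 30.
Check: 1349^2 - 2022*30^2 = 1819801 - 1819800 = 1, so (x, y) = (1349, 30) solves the equation, and by the theorem it is the least positive solution.

(x, y) = (1349, 30)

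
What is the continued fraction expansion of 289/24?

Run the Euclidean algorithm on 289 and 24; the successive quotients are the partial quotients a_0, a_1, ... (each step inverts the fractional part left over by the previous one):
  289 = 12*24 + 1, so a_0 = 12.
  24 = 24*1 + 0, so a_1 = 24.
The remainder reaches 0 after 2 divisions, so the expansion has 2 partial quotients, read off in order.

[12; 24]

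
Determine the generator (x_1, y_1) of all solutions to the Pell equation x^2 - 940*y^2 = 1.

(x, y) = (4231, 138)

First expand sqrt(940) as a continued fraction. With x_i = (sqrt(940) + m_i)/d_i and (m_0, d_0) = (0, 1): a_0 = floor(sqrt(940)) = 30, since 30^2 = 900 <= 940 < 961 = 31^2.
Iterate m_{i+1} = d_i*a_i - m_i, d_{i+1} = (940 - m_{i+1}^2)/d_i, a_{i+1} = floor((a_0 + m_{i+1})/d_{i+1}):
  m_1 = 1*30 - 0 = 30, d_1 = (940 - 30^2)/1 = 40/1 = 40, a_1 = floor((30 + 30)/40) = 1.
  m_2 = 40*1 - 30 = 10, d_2 = (940 - 10^2)/40 = 840/40 = 21, a_2 = floor((30 + 10)/21) = 1.
  m_3 = 21*1 - 10 = 11, d_3 = (940 - 11^2)/21 = 819/21 = 39, a_3 = floor((30 + 11)/39) = 1.
  m_4 = 39*1 - 11 = 28, d_4 = (940 - 28^2)/39 = 156/39 = 4, a_4 = floor((30 + 28)/4) = 14.
  m_5 = 4*14 - 28 = 28, d_5 = (940 - 28^2)/4 = 156/4 = 39, a_5 = floor((30 + 28)/39) = 1.
  m_6 = 39*1 - 28 = 11, d_6 = (940 - 11^2)/39 = 819/39 = 21, a_6 = floor((30 + 11)/21) = 1.
  m_7 = 21*1 - 11 = 10, d_7 = (940 - 10^2)/21 = 840/21 = 40, a_7 = floor((30 + 10)/40) = 1.
  m_8 = 40*1 - 10 = 30, d_8 = (940 - 30^2)/40 = 40/40 = 1, a_8 = floor((30 + 30)/1) = 60.
  m_9 = 1*60 - 30 = 30, d_9 = (940 - 30^2)/1 = 40/1 = 40: (m_9, d_9) = (m_1, d_1) = (30, 40), so from here the quotients repeat a_1, ..., a_8; the period length is 8.
So sqrt(940) = [30; (1, 1, 1, 14, 1, 1, 1, 60)] with period length k = 8.
k is even, so the fundamental solution of x^2 - 940y^2 = 1 is (p_{k-1}, q_{k-1}) = (p_7, q_7); compute convergents through index 7.
Convergents (p_i = a_i*p_{i-1} + p_{i-2}, q_i = a_i*q_{i-1} + q_{i-2} with p_{-2}=0, p_{-1}=1, q_{-2}=1, q_{-1}=0):
  i=0: a_0=30, p_0 = 30*1 + 0 = 30, q_0 = 30*0 + 1 = 1.
  i=1: a_1=1, p_1 = 1*30 + 1 = 31, q_1 = 1*1 + 0 = 1.
  i=2: a_2=1, p_2 = 1*31 + 30 = 61, q_2 = 1*1 + 1 = 2.
  i=3: a_3=1, p_3 = 1*61 + 31 = 92, q_3 = 1*2 + 1 = 3.
  i=4: a_4=14, p_4 = 14*92 + 61 = 1349, q_4 = 14*3 + 2 = 44.
  i=5: a_5=1, p_5 = 1*1349 + 92 = 1441, q_5 = 1*44 + 3 = 47.
  i=6: a_6=1, p_6 = 1*1441 + 1349 = 2790, q_6 = 1*47 + 44 = 91.
  i=7: a_7=1, p_7 = 1*2790 + 1441 = 4231, q_7 = 1*91 + 47 = 138.
Check: 4231^2 - 940*138^2 = 17901361 - 17901360 = 1, so (x, y) = (4231, 138) solves the equation, and by the theorem it is the least positive solution.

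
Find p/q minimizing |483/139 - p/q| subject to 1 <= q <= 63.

139/40

Expand x = 483/139 as a continued fraction with the Euclidean algorithm:
  483 = 3*139 + 66, so a_0 = 3.
  139 = 2*66 + 7, so a_1 = 2.
  66 = 9*7 + 3, so a_2 = 9.
  7 = 2*3 + 1, so a_3 = 2.
  3 = 3*1 + 0, so a_4 = 3.
so x = [3; 2, 9, 2, 3].
Convergents (p_i = a_i*p_{i-1} + p_{i-2}, q_i = a_i*q_{i-1} + q_{i-2} with p_{-2}=0, p_{-1}=1, q_{-2}=1, q_{-1}=0), until the denominator exceeds 63:
  i=0: a_0=3, p_0 = 3*1 + 0 = 3, q_0 = 3*0 + 1 = 1.
  i=1: a_1=2, p_1 = 2*3 + 1 = 7, q_1 = 2*1 + 0 = 2.
  i=2: a_2=9, p_2 = 9*7 + 3 = 66, q_2 = 9*2 + 1 = 19.
  i=3: a_3=2, p_3 = 2*66 + 7 = 139, q_3 = 2*19 + 2 = 40.
  i=4: a_4=3, p_4 = 3*139 + 66 = 483, q_4 = 3*40 + 19 = 139.
q_4 = 139 > 63, so the last convergent with denominator <= 63 is p_3/q_3 = 139/40.
The closest fraction with denominator <= 63 is either p_3/q_3 or the intermediate fraction (k*p_3 + p_2)/(k*q_3 + q_2) with the largest k >= 1 whose denominator stays <= 63; these approach x as k grows, and every other convergent or intermediate fraction in range is farther away.
Largest k: floor((63 - q_2)/q_3) = floor((63 - 19)/40) = 1.
That gives (1*139 + 66)/(1*40 + 19) = 205/59.
Compare the errors: |x - 139/40| = |483*40 - 139*139|/(139*40) = 1/5560, and |x - 205/59| = |483*59 - 205*139|/(139*59) = 2/8201.
Cross-multiplying, 1*8201 = 8201 < 11120 = 2*5560, so 1/5560 is smaller: the convergent 139/40 is closer to x than 205/59.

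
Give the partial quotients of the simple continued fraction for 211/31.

Run the Euclidean algorithm on 211 and 31; the successive quotients are the partial quotients a_0, a_1, ... (each step inverts the fractional part left over by the previous one):
  211 = 6*31 + 25, so a_0 = 6.
  31 = 1*25 + 6, so a_1 = 1.
  25 = 4*6 + 1, so a_2 = 4.
  6 = 6*1 + 0, so a_3 = 6.
The remainder reaches 0 after 4 divisions, so the expansion has 4 partial quotients, read off in order.

[6; 1, 4, 6]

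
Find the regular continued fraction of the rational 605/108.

[5; 1, 1, 1, 1, 21]

Run the Euclidean algorithm on 605 and 108; the successive quotients are the partial quotients a_0, a_1, ... (each step inverts the fractional part left over by the previous one):
  605 = 5*108 + 65, so a_0 = 5.
  108 = 1*65 + 43, so a_1 = 1.
  65 = 1*43 + 22, so a_2 = 1.
  43 = 1*22 + 21, so a_3 = 1.
  22 = 1*21 + 1, so a_4 = 1.
  21 = 21*1 + 0, so a_5 = 21.
The remainder reaches 0 after 6 divisions, so the expansion has 6 partial quotients, read off in order.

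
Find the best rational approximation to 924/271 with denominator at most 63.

Expand x = 924/271 as a continued fraction with the Euclidean algorithm:
  924 = 3*271 + 111, so a_0 = 3.
  271 = 2*111 + 49, so a_1 = 2.
  111 = 2*49 + 13, so a_2 = 2.
  49 = 3*13 + 10, so a_3 = 3.
  13 = 1*10 + 3, so a_4 = 1.
  10 = 3*3 + 1, so a_5 = 3.
  3 = 3*1 + 0, so a_6 = 3.
so x = [3; 2, 2, 3, 1, 3, 3].
Convergents (p_i = a_i*p_{i-1} + p_{i-2}, q_i = a_i*q_{i-1} + q_{i-2} with p_{-2}=0, p_{-1}=1, q_{-2}=1, q_{-1}=0), until the denominator exceeds 63:
  i=0: a_0=3, p_0 = 3*1 + 0 = 3, q_0 = 3*0 + 1 = 1.
  i=1: a_1=2, p_1 = 2*3 + 1 = 7, q_1 = 2*1 + 0 = 2.
  i=2: a_2=2, p_2 = 2*7 + 3 = 17, q_2 = 2*2 + 1 = 5.
  i=3: a_3=3, p_3 = 3*17 + 7 = 58, q_3 = 3*5 + 2 = 17.
  i=4: a_4=1, p_4 = 1*58 + 17 = 75, q_4 = 1*17 + 5 = 22.
  i=5: a_5=3, p_5 = 3*75 + 58 = 283, q_5 = 3*22 + 17 = 83.
q_5 = 83 > 63, so the last convergent with denominator <= 63 is p_4/q_4 = 75/22.
The closest fraction with denominator <= 63 is either p_4/q_4 or the intermediate fraction (k*p_4 + p_3)/(k*q_4 + q_3) with the largest k >= 1 whose denominator stays <= 63; these approach x as k grows, and every other convergent or intermediate fraction in range is farther away.
Largest k: floor((63 - q_3)/q_4) = floor((63 - 17)/22) = 2.
That gives (2*75 + 58)/(2*22 + 17) = 208/61.
Compare the errors: |x - 75/22| = |924*22 - 75*271|/(271*22) = 3/5962, and |x - 208/61| = |924*61 - 208*271|/(271*61) = 4/16531.
Cross-multiplying, 4*5962 = 23848 < 49593 = 3*16531, so 4/16531 is smaller: the intermediate fraction 208/61 is closer to x than 75/22.

208/61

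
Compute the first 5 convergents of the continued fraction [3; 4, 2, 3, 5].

3/1, 13/4, 29/9, 100/31, 529/164

Using the convergent recurrence p_i = a_i*p_{i-1} + p_{i-2}, q_i = a_i*q_{i-1} + q_{i-2} with p_{-2}=0, p_{-1}=1, q_{-2}=1, q_{-1}=0:
  i=0: a_0=3, p_0 = 3*1 + 0 = 3, q_0 = 3*0 + 1 = 1.
  i=1: a_1=4, p_1 = 4*3 + 1 = 13, q_1 = 4*1 + 0 = 4.
  i=2: a_2=2, p_2 = 2*13 + 3 = 29, q_2 = 2*4 + 1 = 9.
  i=3: a_3=3, p_3 = 3*29 + 13 = 100, q_3 = 3*9 + 4 = 31.
  i=4: a_4=5, p_4 = 5*100 + 29 = 529, q_4 = 5*31 + 9 = 164.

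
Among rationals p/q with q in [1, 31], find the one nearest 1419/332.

47/11

Expand x = 1419/332 as a continued fraction with the Euclidean algorithm:
  1419 = 4*332 + 91, so a_0 = 4.
  332 = 3*91 + 59, so a_1 = 3.
  91 = 1*59 + 32, so a_2 = 1.
  59 = 1*32 + 27, so a_3 = 1.
  32 = 1*27 + 5, so a_4 = 1.
  27 = 5*5 + 2, so a_5 = 5.
  5 = 2*2 + 1, so a_6 = 2.
  2 = 2*1 + 0, so a_7 = 2.
so x = [4; 3, 1, 1, 1, 5, 2, 2].
Convergents (p_i = a_i*p_{i-1} + p_{i-2}, q_i = a_i*q_{i-1} + q_{i-2} with p_{-2}=0, p_{-1}=1, q_{-2}=1, q_{-1}=0), until the denominator exceeds 31:
  i=0: a_0=4, p_0 = 4*1 + 0 = 4, q_0 = 4*0 + 1 = 1.
  i=1: a_1=3, p_1 = 3*4 + 1 = 13, q_1 = 3*1 + 0 = 3.
  i=2: a_2=1, p_2 = 1*13 + 4 = 17, q_2 = 1*3 + 1 = 4.
  i=3: a_3=1, p_3 = 1*17 + 13 = 30, q_3 = 1*4 + 3 = 7.
  i=4: a_4=1, p_4 = 1*30 + 17 = 47, q_4 = 1*7 + 4 = 11.
  i=5: a_5=5, p_5 = 5*47 + 30 = 265, q_5 = 5*11 + 7 = 62.
q_5 = 62 > 31, so the last convergent with denominator <= 31 is p_4/q_4 = 47/11.
The closest fraction with denominator <= 31 is either p_4/q_4 or the intermediate fraction (k*p_4 + p_3)/(k*q_4 + q_3) with the largest k >= 1 whose denominator stays <= 31; these approach x as k grows, and every other convergent or intermediate fraction in range is farther away.
Largest k: floor((31 - q_3)/q_4) = floor((31 - 7)/11) = 2.
That gives (2*47 + 30)/(2*11 + 7) = 124/29.
Compare the errors: |x - 47/11| = |1419*11 - 47*332|/(332*11) = 5/3652, and |x - 124/29| = |1419*29 - 124*332|/(332*29) = 17/9628.
Cross-multiplying, 5*9628 = 48140 < 62084 = 17*3652, so 5/3652 is smaller: the convergent 47/11 is closer to x than 124/29.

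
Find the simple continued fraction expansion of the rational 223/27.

[8; 3, 1, 6]

Run the Euclidean algorithm on 223 and 27; the successive quotients are the partial quotients a_0, a_1, ... (each step inverts the fractional part left over by the previous one):
  223 = 8*27 + 7, so a_0 = 8.
  27 = 3*7 + 6, so a_1 = 3.
  7 = 1*6 + 1, so a_2 = 1.
  6 = 6*1 + 0, so a_3 = 6.
The remainder reaches 0 after 4 divisions, so the expansion has 4 partial quotients, read off in order.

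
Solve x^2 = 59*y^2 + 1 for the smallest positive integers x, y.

First expand sqrt(59) as a continued fraction. With x_i = (sqrt(59) + m_i)/d_i and (m_0, d_0) = (0, 1): a_0 = floor(sqrt(59)) = 7, since 7^2 = 49 <= 59 < 64 = 8^2.
Iterate m_{i+1} = d_i*a_i - m_i, d_{i+1} = (59 - m_{i+1}^2)/d_i, a_{i+1} = floor((a_0 + m_{i+1})/d_{i+1}):
  m_1 = 1*7 - 0 = 7, d_1 = (59 - 7^2)/1 = 10/1 = 10, a_1 = floor((7 + 7)/10) = 1.
  m_2 = 10*1 - 7 = 3, d_2 = (59 - 3^2)/10 = 50/10 = 5, a_2 = floor((7 + 3)/5) = 2.
  m_3 = 5*2 - 3 = 7, d_3 = (59 - 7^2)/5 = 10/5 = 2, a_3 = floor((7 + 7)/2) = 7.
  m_4 = 2*7 - 7 = 7, d_4 = (59 - 7^2)/2 = 10/2 = 5, a_4 = floor((7 + 7)/5) = 2.
  m_5 = 5*2 - 7 = 3, d_5 = (59 - 3^2)/5 = 50/5 = 10, a_5 = floor((7 + 3)/10) = 1.
  m_6 = 10*1 - 3 = 7, d_6 = (59 - 7^2)/10 = 10/10 = 1, a_6 = floor((7 + 7)/1) = 14.
  m_7 = 1*14 - 7 = 7, d_7 = (59 - 7^2)/1 = 10/1 = 10: (m_7, d_7) = (m_1, d_1) = (7, 10), so from here the quotients repeat a_1, ..., a_6; the period length is 6.
So sqrt(59) = [7; (1, 2, 7, 2, 1, 14)] with period length k = 6.
k is even, so the fundamental solution of x^2 - 59y^2 = 1 is (p_{k-1}, q_{k-1}) = (p_5, q_5); compute convergents through index 5.
Convergents (p_i = a_i*p_{i-1} + p_{i-2}, q_i = a_i*q_{i-1} + q_{i-2} with p_{-2}=0, p_{-1}=1, q_{-2}=1, q_{-1}=0):
  i=0: a_0=7, p_0 = 7*1 + 0 = 7, q_0 = 7*0 + 1 = 1.
  i=1: a_1=1, p_1 = 1*7 + 1 = 8, q_1 = 1*1 + 0 = 1.
  i=2: a_2=2, p_2 = 2*8 + 7 = 23, q_2 = 2*1 + 1 = 3.
  i=3: a_3=7, p_3 = 7*23 + 8 = 169, q_3 = 7*3 + 1 = 22.
  i=4: a_4=2, p_4 = 2*169 + 23 = 361, q_4 = 2*22 + 3 = 47.
  i=5: a_5=1, p_5 = 1*361 + 169 = 530, q_5 = 1*47 + 22 = 69.
Check: 530^2 - 59*69^2 = 280900 - 280899 = 1, so (x, y) = (530, 69) solves the equation, and by the theorem it is the least positive solution.

(x, y) = (530, 69)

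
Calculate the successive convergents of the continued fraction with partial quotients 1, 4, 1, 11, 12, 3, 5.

1/1, 5/4, 6/5, 71/59, 858/713, 2645/2198, 14083/11703

Using the convergent recurrence p_i = a_i*p_{i-1} + p_{i-2}, q_i = a_i*q_{i-1} + q_{i-2} with p_{-2}=0, p_{-1}=1, q_{-2}=1, q_{-1}=0:
  i=0: a_0=1, p_0 = 1*1 + 0 = 1, q_0 = 1*0 + 1 = 1.
  i=1: a_1=4, p_1 = 4*1 + 1 = 5, q_1 = 4*1 + 0 = 4.
  i=2: a_2=1, p_2 = 1*5 + 1 = 6, q_2 = 1*4 + 1 = 5.
  i=3: a_3=11, p_3 = 11*6 + 5 = 71, q_3 = 11*5 + 4 = 59.
  i=4: a_4=12, p_4 = 12*71 + 6 = 858, q_4 = 12*59 + 5 = 713.
  i=5: a_5=3, p_5 = 3*858 + 71 = 2645, q_5 = 3*713 + 59 = 2198.
  i=6: a_6=5, p_6 = 5*2645 + 858 = 14083, q_6 = 5*2198 + 713 = 11703.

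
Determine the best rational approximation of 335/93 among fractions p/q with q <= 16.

Expand x = 335/93 as a continued fraction with the Euclidean algorithm:
  335 = 3*93 + 56, so a_0 = 3.
  93 = 1*56 + 37, so a_1 = 1.
  56 = 1*37 + 19, so a_2 = 1.
  37 = 1*19 + 18, so a_3 = 1.
  19 = 1*18 + 1, so a_4 = 1.
  18 = 18*1 + 0, so a_5 = 18.
so x = [3; 1, 1, 1, 1, 18].
Convergents (p_i = a_i*p_{i-1} + p_{i-2}, q_i = a_i*q_{i-1} + q_{i-2} with p_{-2}=0, p_{-1}=1, q_{-2}=1, q_{-1}=0), until the denominator exceeds 16:
  i=0: a_0=3, p_0 = 3*1 + 0 = 3, q_0 = 3*0 + 1 = 1.
  i=1: a_1=1, p_1 = 1*3 + 1 = 4, q_1 = 1*1 + 0 = 1.
  i=2: a_2=1, p_2 = 1*4 + 3 = 7, q_2 = 1*1 + 1 = 2.
  i=3: a_3=1, p_3 = 1*7 + 4 = 11, q_3 = 1*2 + 1 = 3.
  i=4: a_4=1, p_4 = 1*11 + 7 = 18, q_4 = 1*3 + 2 = 5.
  i=5: a_5=18, p_5 = 18*18 + 11 = 335, q_5 = 18*5 + 3 = 93.
q_5 = 93 > 16, so the last convergent with denominator <= 16 is p_4/q_4 = 18/5.
The closest fraction with denominator <= 16 is either p_4/q_4 or the intermediate fraction (k*p_4 + p_3)/(k*q_4 + q_3) with the largest k >= 1 whose denominator stays <= 16; these approach x as k grows, and every other convergent or intermediate fraction in range is farther away.
Largest k: floor((16 - q_3)/q_4) = floor((16 - 3)/5) = 2.
That gives (2*18 + 11)/(2*5 + 3) = 47/13.
Compare the errors: |x - 18/5| = |335*5 - 18*93|/(93*5) = 1/465, and |x - 47/13| = |335*13 - 47*93|/(93*13) = 16/1209.
Cross-multiplying, 1*1209 = 1209 < 7440 = 16*465, so 1/465 is smaller: the convergent 18/5 is closer to x than 47/13.

18/5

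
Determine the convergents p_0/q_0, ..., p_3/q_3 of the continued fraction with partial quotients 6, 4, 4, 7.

Using the convergent recurrence p_i = a_i*p_{i-1} + p_{i-2}, q_i = a_i*q_{i-1} + q_{i-2} with p_{-2}=0, p_{-1}=1, q_{-2}=1, q_{-1}=0:
  i=0: a_0=6, p_0 = 6*1 + 0 = 6, q_0 = 6*0 + 1 = 1.
  i=1: a_1=4, p_1 = 4*6 + 1 = 25, q_1 = 4*1 + 0 = 4.
  i=2: a_2=4, p_2 = 4*25 + 6 = 106, q_2 = 4*4 + 1 = 17.
  i=3: a_3=7, p_3 = 7*106 + 25 = 767, q_3 = 7*17 + 4 = 123.

6/1, 25/4, 106/17, 767/123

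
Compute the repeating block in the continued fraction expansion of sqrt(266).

Write x_i = (sqrt(266) + m_i)/d_i with (m_0, d_0) = (0, 1). a_0 = floor(sqrt(266)) = 16, since 16^2 = 256 <= 266 < 289 = 17^2.
Iterate m_{i+1} = d_i*a_i - m_i, d_{i+1} = (266 - m_{i+1}^2)/d_i, a_{i+1} = floor((a_0 + m_{i+1})/d_{i+1}):
  m_1 = 1*16 - 0 = 16, d_1 = (266 - 16^2)/1 = 10/1 = 10, a_1 = floor((16 + 16)/10) = 3.
  m_2 = 10*3 - 16 = 14, d_2 = (266 - 14^2)/10 = 70/10 = 7, a_2 = floor((16 + 14)/7) = 4.
  m_3 = 7*4 - 14 = 14, d_3 = (266 - 14^2)/7 = 70/7 = 10, a_3 = floor((16 + 14)/10) = 3.
  m_4 = 10*3 - 14 = 16, d_4 = (266 - 16^2)/10 = 10/10 = 1, a_4 = floor((16 + 16)/1) = 32.
  m_5 = 1*32 - 16 = 16, d_5 = (266 - 16^2)/1 = 10/1 = 10: (m_5, d_5) = (m_1, d_1) = (16, 10), so from here the quotients repeat a_1, ..., a_4; the period length is 4.
Hence the expansion of sqrt(266) is a_0 = 16 followed by the repeating block 3, 4, 3, 32 (period 4).

[16; (3, 4, 3, 32)]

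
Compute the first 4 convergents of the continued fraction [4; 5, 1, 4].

Using the convergent recurrence p_i = a_i*p_{i-1} + p_{i-2}, q_i = a_i*q_{i-1} + q_{i-2} with p_{-2}=0, p_{-1}=1, q_{-2}=1, q_{-1}=0:
  i=0: a_0=4, p_0 = 4*1 + 0 = 4, q_0 = 4*0 + 1 = 1.
  i=1: a_1=5, p_1 = 5*4 + 1 = 21, q_1 = 5*1 + 0 = 5.
  i=2: a_2=1, p_2 = 1*21 + 4 = 25, q_2 = 1*5 + 1 = 6.
  i=3: a_3=4, p_3 = 4*25 + 21 = 121, q_3 = 4*6 + 5 = 29.

4/1, 21/5, 25/6, 121/29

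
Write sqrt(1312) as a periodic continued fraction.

[36; (4, 1, 1, 17, 1, 1, 4, 72)]

Write x_i = (sqrt(1312) + m_i)/d_i with (m_0, d_0) = (0, 1). a_0 = floor(sqrt(1312)) = 36, since 36^2 = 1296 <= 1312 < 1369 = 37^2.
Iterate m_{i+1} = d_i*a_i - m_i, d_{i+1} = (1312 - m_{i+1}^2)/d_i, a_{i+1} = floor((a_0 + m_{i+1})/d_{i+1}):
  m_1 = 1*36 - 0 = 36, d_1 = (1312 - 36^2)/1 = 16/1 = 16, a_1 = floor((36 + 36)/16) = 4.
  m_2 = 16*4 - 36 = 28, d_2 = (1312 - 28^2)/16 = 528/16 = 33, a_2 = floor((36 + 28)/33) = 1.
  m_3 = 33*1 - 28 = 5, d_3 = (1312 - 5^2)/33 = 1287/33 = 39, a_3 = floor((36 + 5)/39) = 1.
  m_4 = 39*1 - 5 = 34, d_4 = (1312 - 34^2)/39 = 156/39 = 4, a_4 = floor((36 + 34)/4) = 17.
  m_5 = 4*17 - 34 = 34, d_5 = (1312 - 34^2)/4 = 156/4 = 39, a_5 = floor((36 + 34)/39) = 1.
  m_6 = 39*1 - 34 = 5, d_6 = (1312 - 5^2)/39 = 1287/39 = 33, a_6 = floor((36 + 5)/33) = 1.
  m_7 = 33*1 - 5 = 28, d_7 = (1312 - 28^2)/33 = 528/33 = 16, a_7 = floor((36 + 28)/16) = 4.
  m_8 = 16*4 - 28 = 36, d_8 = (1312 - 36^2)/16 = 16/16 = 1, a_8 = floor((36 + 36)/1) = 72.
  m_9 = 1*72 - 36 = 36, d_9 = (1312 - 36^2)/1 = 16/1 = 16: (m_9, d_9) = (m_1, d_1) = (36, 16), so from here the quotients repeat a_1, ..., a_8; the period length is 8.
Hence the expansion of sqrt(1312) is a_0 = 36 followed by the repeating block 4, 1, 1, 17, 1, 1, 4, 72 (period 8).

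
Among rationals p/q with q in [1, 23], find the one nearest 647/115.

Expand x = 647/115 as a continued fraction with the Euclidean algorithm:
  647 = 5*115 + 72, so a_0 = 5.
  115 = 1*72 + 43, so a_1 = 1.
  72 = 1*43 + 29, so a_2 = 1.
  43 = 1*29 + 14, so a_3 = 1.
  29 = 2*14 + 1, so a_4 = 2.
  14 = 14*1 + 0, so a_5 = 14.
so x = [5; 1, 1, 1, 2, 14].
Convergents (p_i = a_i*p_{i-1} + p_{i-2}, q_i = a_i*q_{i-1} + q_{i-2} with p_{-2}=0, p_{-1}=1, q_{-2}=1, q_{-1}=0), until the denominator exceeds 23:
  i=0: a_0=5, p_0 = 5*1 + 0 = 5, q_0 = 5*0 + 1 = 1.
  i=1: a_1=1, p_1 = 1*5 + 1 = 6, q_1 = 1*1 + 0 = 1.
  i=2: a_2=1, p_2 = 1*6 + 5 = 11, q_2 = 1*1 + 1 = 2.
  i=3: a_3=1, p_3 = 1*11 + 6 = 17, q_3 = 1*2 + 1 = 3.
  i=4: a_4=2, p_4 = 2*17 + 11 = 45, q_4 = 2*3 + 2 = 8.
  i=5: a_5=14, p_5 = 14*45 + 17 = 647, q_5 = 14*8 + 3 = 115.
q_5 = 115 > 23, so the last convergent with denominator <= 23 is p_4/q_4 = 45/8.
The closest fraction with denominator <= 23 is either p_4/q_4 or the intermediate fraction (k*p_4 + p_3)/(k*q_4 + q_3) with the largest k >= 1 whose denominator stays <= 23; these approach x as k grows, and every other convergent or intermediate fraction in range is farther away.
Largest k: floor((23 - q_3)/q_4) = floor((23 - 3)/8) = 2.
That gives (2*45 + 17)/(2*8 + 3) = 107/19.
Compare the errors: |x - 45/8| = |647*8 - 45*115|/(115*8) = 1/920, and |x - 107/19| = |647*19 - 107*115|/(115*19) = 12/2185.
Cross-multiplying, 1*2185 = 2185 < 11040 = 12*920, so 1/920 is smaller: the convergent 45/8 is closer to x than 107/19.

45/8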